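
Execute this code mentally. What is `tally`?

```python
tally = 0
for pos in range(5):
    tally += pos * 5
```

Let's trace through this code step by step.

Initialize: tally = 0
Entering loop: for pos in range(5):

After execution: tally = 50
50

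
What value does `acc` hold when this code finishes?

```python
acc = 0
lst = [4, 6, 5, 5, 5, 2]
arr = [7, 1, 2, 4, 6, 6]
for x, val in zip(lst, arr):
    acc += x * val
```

Let's trace through this code step by step.

Initialize: acc = 0
Initialize: lst = [4, 6, 5, 5, 5, 2]
Initialize: arr = [7, 1, 2, 4, 6, 6]
Entering loop: for x, val in zip(lst, arr):

After execution: acc = 106
106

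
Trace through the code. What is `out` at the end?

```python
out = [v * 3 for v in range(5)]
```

Let's trace through this code step by step.

Initialize: out = [v * 3 for v in range(5)]

After execution: out = [0, 3, 6, 9, 12]
[0, 3, 6, 9, 12]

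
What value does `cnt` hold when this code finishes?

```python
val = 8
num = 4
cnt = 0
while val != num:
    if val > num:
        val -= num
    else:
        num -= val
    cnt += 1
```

Let's trace through this code step by step.

Initialize: val = 8
Initialize: num = 4
Initialize: cnt = 0
Entering loop: while val != num:

After execution: cnt = 1
1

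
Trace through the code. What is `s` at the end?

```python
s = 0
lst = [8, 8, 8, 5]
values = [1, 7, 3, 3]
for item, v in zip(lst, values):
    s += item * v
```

Let's trace through this code step by step.

Initialize: s = 0
Initialize: lst = [8, 8, 8, 5]
Initialize: values = [1, 7, 3, 3]
Entering loop: for item, v in zip(lst, values):

After execution: s = 103
103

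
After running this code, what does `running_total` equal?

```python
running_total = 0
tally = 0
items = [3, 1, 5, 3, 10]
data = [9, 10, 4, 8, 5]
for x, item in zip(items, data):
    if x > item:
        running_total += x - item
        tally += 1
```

Let's trace through this code step by step.

Initialize: running_total = 0
Initialize: tally = 0
Initialize: items = [3, 1, 5, 3, 10]
Initialize: data = [9, 10, 4, 8, 5]
Entering loop: for x, item in zip(items, data):

After execution: running_total = 6
6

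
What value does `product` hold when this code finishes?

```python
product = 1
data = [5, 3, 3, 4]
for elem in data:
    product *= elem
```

Let's trace through this code step by step.

Initialize: product = 1
Initialize: data = [5, 3, 3, 4]
Entering loop: for elem in data:

After execution: product = 180
180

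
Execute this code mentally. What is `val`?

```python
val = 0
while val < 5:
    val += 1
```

Let's trace through this code step by step.

Initialize: val = 0
Entering loop: while val < 5:

After execution: val = 5
5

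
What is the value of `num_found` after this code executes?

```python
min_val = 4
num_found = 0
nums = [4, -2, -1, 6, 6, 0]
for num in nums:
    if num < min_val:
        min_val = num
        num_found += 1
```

Let's trace through this code step by step.

Initialize: min_val = 4
Initialize: num_found = 0
Initialize: nums = [4, -2, -1, 6, 6, 0]
Entering loop: for num in nums:

After execution: num_found = 1
1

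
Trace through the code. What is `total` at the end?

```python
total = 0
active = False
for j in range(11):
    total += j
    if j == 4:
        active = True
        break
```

Let's trace through this code step by step.

Initialize: total = 0
Initialize: active = False
Entering loop: for j in range(11):

After execution: total = 10
10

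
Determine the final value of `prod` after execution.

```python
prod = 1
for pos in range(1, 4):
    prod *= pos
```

Let's trace through this code step by step.

Initialize: prod = 1
Entering loop: for pos in range(1, 4):

After execution: prod = 6
6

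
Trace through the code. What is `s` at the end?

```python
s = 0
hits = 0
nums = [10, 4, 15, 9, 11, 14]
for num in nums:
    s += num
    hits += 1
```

Let's trace through this code step by step.

Initialize: s = 0
Initialize: hits = 0
Initialize: nums = [10, 4, 15, 9, 11, 14]
Entering loop: for num in nums:

After execution: s = 63
63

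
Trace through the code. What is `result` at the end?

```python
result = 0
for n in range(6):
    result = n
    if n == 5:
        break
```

Let's trace through this code step by step.

Initialize: result = 0
Entering loop: for n in range(6):

After execution: result = 5
5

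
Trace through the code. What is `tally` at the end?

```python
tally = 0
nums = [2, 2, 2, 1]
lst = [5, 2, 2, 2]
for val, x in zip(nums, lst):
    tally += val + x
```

Let's trace through this code step by step.

Initialize: tally = 0
Initialize: nums = [2, 2, 2, 1]
Initialize: lst = [5, 2, 2, 2]
Entering loop: for val, x in zip(nums, lst):

After execution: tally = 18
18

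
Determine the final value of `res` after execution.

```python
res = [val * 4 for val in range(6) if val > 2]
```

Let's trace through this code step by step.

Initialize: res = [val * 4 for val in range(6) if val > 2]

After execution: res = [12, 16, 20]
[12, 16, 20]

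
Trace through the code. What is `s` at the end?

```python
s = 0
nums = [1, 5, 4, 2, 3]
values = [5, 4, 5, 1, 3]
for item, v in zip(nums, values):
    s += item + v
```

Let's trace through this code step by step.

Initialize: s = 0
Initialize: nums = [1, 5, 4, 2, 3]
Initialize: values = [5, 4, 5, 1, 3]
Entering loop: for item, v in zip(nums, values):

After execution: s = 33
33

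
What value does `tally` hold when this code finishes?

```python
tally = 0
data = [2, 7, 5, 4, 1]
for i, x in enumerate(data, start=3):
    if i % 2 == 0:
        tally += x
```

Let's trace through this code step by step.

Initialize: tally = 0
Initialize: data = [2, 7, 5, 4, 1]
Entering loop: for i, x in enumerate(data, start=3):

After execution: tally = 11
11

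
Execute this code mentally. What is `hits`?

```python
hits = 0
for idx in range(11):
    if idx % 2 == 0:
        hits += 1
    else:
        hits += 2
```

Let's trace through this code step by step.

Initialize: hits = 0
Entering loop: for idx in range(11):

After execution: hits = 16
16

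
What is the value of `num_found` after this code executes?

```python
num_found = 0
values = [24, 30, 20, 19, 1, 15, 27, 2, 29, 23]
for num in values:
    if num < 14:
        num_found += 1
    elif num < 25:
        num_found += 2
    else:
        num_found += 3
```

Let's trace through this code step by step.

Initialize: num_found = 0
Initialize: values = [24, 30, 20, 19, 1, 15, 27, 2, 29, 23]
Entering loop: for num in values:

After execution: num_found = 21
21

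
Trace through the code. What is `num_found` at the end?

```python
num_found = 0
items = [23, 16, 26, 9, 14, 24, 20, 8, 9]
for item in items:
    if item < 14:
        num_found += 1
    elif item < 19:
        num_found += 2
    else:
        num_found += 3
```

Let's trace through this code step by step.

Initialize: num_found = 0
Initialize: items = [23, 16, 26, 9, 14, 24, 20, 8, 9]
Entering loop: for item in items:

After execution: num_found = 19
19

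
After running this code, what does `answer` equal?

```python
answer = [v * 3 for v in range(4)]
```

Let's trace through this code step by step.

Initialize: answer = [v * 3 for v in range(4)]

After execution: answer = [0, 3, 6, 9]
[0, 3, 6, 9]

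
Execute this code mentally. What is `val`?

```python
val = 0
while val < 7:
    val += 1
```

Let's trace through this code step by step.

Initialize: val = 0
Entering loop: while val < 7:

After execution: val = 7
7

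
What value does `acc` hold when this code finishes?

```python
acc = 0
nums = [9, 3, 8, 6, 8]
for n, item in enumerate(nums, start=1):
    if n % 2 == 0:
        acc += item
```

Let's trace through this code step by step.

Initialize: acc = 0
Initialize: nums = [9, 3, 8, 6, 8]
Entering loop: for n, item in enumerate(nums, start=1):

After execution: acc = 9
9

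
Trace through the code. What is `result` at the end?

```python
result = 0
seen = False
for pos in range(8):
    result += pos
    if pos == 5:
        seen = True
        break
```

Let's trace through this code step by step.

Initialize: result = 0
Initialize: seen = False
Entering loop: for pos in range(8):

After execution: result = 15
15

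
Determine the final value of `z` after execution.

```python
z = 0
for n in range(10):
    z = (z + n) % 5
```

Let's trace through this code step by step.

Initialize: z = 0
Entering loop: for n in range(10):

After execution: z = 0
0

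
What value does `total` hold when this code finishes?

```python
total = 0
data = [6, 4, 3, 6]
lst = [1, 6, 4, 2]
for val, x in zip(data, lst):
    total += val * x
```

Let's trace through this code step by step.

Initialize: total = 0
Initialize: data = [6, 4, 3, 6]
Initialize: lst = [1, 6, 4, 2]
Entering loop: for val, x in zip(data, lst):

After execution: total = 54
54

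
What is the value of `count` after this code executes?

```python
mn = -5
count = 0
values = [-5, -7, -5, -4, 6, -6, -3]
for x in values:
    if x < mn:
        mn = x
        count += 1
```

Let's trace through this code step by step.

Initialize: mn = -5
Initialize: count = 0
Initialize: values = [-5, -7, -5, -4, 6, -6, -3]
Entering loop: for x in values:

After execution: count = 1
1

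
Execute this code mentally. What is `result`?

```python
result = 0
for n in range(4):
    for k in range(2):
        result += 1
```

Let's trace through this code step by step.

Initialize: result = 0
Entering loop: for n in range(4):

After execution: result = 8
8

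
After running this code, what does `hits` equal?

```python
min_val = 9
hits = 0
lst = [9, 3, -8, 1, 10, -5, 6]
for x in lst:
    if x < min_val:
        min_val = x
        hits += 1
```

Let's trace through this code step by step.

Initialize: min_val = 9
Initialize: hits = 0
Initialize: lst = [9, 3, -8, 1, 10, -5, 6]
Entering loop: for x in lst:

After execution: hits = 2
2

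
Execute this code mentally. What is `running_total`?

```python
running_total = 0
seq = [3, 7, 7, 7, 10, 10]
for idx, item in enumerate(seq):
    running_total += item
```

Let's trace through this code step by step.

Initialize: running_total = 0
Initialize: seq = [3, 7, 7, 7, 10, 10]
Entering loop: for idx, item in enumerate(seq):

After execution: running_total = 44
44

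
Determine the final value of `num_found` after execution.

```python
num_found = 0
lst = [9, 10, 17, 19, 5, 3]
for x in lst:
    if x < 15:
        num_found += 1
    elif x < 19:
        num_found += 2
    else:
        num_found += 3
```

Let's trace through this code step by step.

Initialize: num_found = 0
Initialize: lst = [9, 10, 17, 19, 5, 3]
Entering loop: for x in lst:

After execution: num_found = 9
9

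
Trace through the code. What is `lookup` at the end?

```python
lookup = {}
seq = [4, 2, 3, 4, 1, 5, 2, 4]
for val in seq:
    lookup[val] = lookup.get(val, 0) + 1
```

Let's trace through this code step by step.

Initialize: lookup = {}
Initialize: seq = [4, 2, 3, 4, 1, 5, 2, 4]
Entering loop: for val in seq:

After execution: lookup = {4: 3, 2: 2, 3: 1, 1: 1, 5: 1}
{4: 3, 2: 2, 3: 1, 1: 1, 5: 1}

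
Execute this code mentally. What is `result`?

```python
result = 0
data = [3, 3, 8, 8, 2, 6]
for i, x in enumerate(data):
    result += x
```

Let's trace through this code step by step.

Initialize: result = 0
Initialize: data = [3, 3, 8, 8, 2, 6]
Entering loop: for i, x in enumerate(data):

After execution: result = 30
30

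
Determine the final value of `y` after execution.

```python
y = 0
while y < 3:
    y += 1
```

Let's trace through this code step by step.

Initialize: y = 0
Entering loop: while y < 3:

After execution: y = 3
3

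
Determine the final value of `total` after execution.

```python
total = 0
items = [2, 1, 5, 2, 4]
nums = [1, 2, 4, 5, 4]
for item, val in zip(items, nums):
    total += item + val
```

Let's trace through this code step by step.

Initialize: total = 0
Initialize: items = [2, 1, 5, 2, 4]
Initialize: nums = [1, 2, 4, 5, 4]
Entering loop: for item, val in zip(items, nums):

After execution: total = 30
30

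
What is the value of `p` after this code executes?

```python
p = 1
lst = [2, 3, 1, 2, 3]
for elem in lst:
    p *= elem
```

Let's trace through this code step by step.

Initialize: p = 1
Initialize: lst = [2, 3, 1, 2, 3]
Entering loop: for elem in lst:

After execution: p = 36
36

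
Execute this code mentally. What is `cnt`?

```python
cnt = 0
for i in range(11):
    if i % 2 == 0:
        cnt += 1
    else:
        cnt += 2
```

Let's trace through this code step by step.

Initialize: cnt = 0
Entering loop: for i in range(11):

After execution: cnt = 16
16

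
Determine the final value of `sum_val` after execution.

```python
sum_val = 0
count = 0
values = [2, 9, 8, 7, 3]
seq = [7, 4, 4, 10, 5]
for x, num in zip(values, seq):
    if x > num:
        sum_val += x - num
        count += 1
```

Let's trace through this code step by step.

Initialize: sum_val = 0
Initialize: count = 0
Initialize: values = [2, 9, 8, 7, 3]
Initialize: seq = [7, 4, 4, 10, 5]
Entering loop: for x, num in zip(values, seq):

After execution: sum_val = 9
9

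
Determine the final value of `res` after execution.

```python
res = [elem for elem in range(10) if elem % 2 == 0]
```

Let's trace through this code step by step.

Initialize: res = [elem for elem in range(10) if elem % 2 == 0]

After execution: res = [0, 2, 4, 6, 8]
[0, 2, 4, 6, 8]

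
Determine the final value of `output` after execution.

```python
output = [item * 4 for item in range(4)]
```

Let's trace through this code step by step.

Initialize: output = [item * 4 for item in range(4)]

After execution: output = [0, 4, 8, 12]
[0, 4, 8, 12]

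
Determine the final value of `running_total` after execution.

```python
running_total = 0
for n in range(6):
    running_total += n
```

Let's trace through this code step by step.

Initialize: running_total = 0
Entering loop: for n in range(6):

After execution: running_total = 15
15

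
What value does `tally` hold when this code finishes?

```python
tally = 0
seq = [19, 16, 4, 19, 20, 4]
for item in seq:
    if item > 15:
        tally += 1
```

Let's trace through this code step by step.

Initialize: tally = 0
Initialize: seq = [19, 16, 4, 19, 20, 4]
Entering loop: for item in seq:

After execution: tally = 4
4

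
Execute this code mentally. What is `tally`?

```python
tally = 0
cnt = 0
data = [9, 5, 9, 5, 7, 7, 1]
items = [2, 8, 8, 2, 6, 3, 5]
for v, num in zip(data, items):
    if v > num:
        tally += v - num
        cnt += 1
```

Let's trace through this code step by step.

Initialize: tally = 0
Initialize: cnt = 0
Initialize: data = [9, 5, 9, 5, 7, 7, 1]
Initialize: items = [2, 8, 8, 2, 6, 3, 5]
Entering loop: for v, num in zip(data, items):

After execution: tally = 16
16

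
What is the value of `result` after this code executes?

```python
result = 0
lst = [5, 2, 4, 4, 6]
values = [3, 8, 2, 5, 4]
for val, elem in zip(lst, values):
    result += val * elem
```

Let's trace through this code step by step.

Initialize: result = 0
Initialize: lst = [5, 2, 4, 4, 6]
Initialize: values = [3, 8, 2, 5, 4]
Entering loop: for val, elem in zip(lst, values):

After execution: result = 83
83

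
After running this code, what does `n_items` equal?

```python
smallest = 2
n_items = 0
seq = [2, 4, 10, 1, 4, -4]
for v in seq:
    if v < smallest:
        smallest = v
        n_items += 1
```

Let's trace through this code step by step.

Initialize: smallest = 2
Initialize: n_items = 0
Initialize: seq = [2, 4, 10, 1, 4, -4]
Entering loop: for v in seq:

After execution: n_items = 2
2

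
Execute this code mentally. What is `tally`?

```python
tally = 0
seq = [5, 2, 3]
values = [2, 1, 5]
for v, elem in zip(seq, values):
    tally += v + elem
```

Let's trace through this code step by step.

Initialize: tally = 0
Initialize: seq = [5, 2, 3]
Initialize: values = [2, 1, 5]
Entering loop: for v, elem in zip(seq, values):

After execution: tally = 18
18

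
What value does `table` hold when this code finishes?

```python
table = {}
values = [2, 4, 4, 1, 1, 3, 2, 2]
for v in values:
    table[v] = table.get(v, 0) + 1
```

Let's trace through this code step by step.

Initialize: table = {}
Initialize: values = [2, 4, 4, 1, 1, 3, 2, 2]
Entering loop: for v in values:

After execution: table = {2: 3, 4: 2, 1: 2, 3: 1}
{2: 3, 4: 2, 1: 2, 3: 1}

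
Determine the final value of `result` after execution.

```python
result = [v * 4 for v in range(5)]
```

Let's trace through this code step by step.

Initialize: result = [v * 4 for v in range(5)]

After execution: result = [0, 4, 8, 12, 16]
[0, 4, 8, 12, 16]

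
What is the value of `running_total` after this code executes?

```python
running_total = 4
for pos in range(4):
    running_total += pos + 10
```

Let's trace through this code step by step.

Initialize: running_total = 4
Entering loop: for pos in range(4):

After execution: running_total = 50
50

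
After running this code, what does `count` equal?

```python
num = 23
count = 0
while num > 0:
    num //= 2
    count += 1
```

Let's trace through this code step by step.

Initialize: num = 23
Initialize: count = 0
Entering loop: while num > 0:

After execution: count = 5
5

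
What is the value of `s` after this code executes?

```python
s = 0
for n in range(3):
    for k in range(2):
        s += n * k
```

Let's trace through this code step by step.

Initialize: s = 0
Entering loop: for n in range(3):

After execution: s = 3
3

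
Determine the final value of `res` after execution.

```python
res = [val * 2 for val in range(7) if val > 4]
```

Let's trace through this code step by step.

Initialize: res = [val * 2 for val in range(7) if val > 4]

After execution: res = [10, 12]
[10, 12]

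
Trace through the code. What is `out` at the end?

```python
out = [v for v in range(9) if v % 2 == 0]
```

Let's trace through this code step by step.

Initialize: out = [v for v in range(9) if v % 2 == 0]

After execution: out = [0, 2, 4, 6, 8]
[0, 2, 4, 6, 8]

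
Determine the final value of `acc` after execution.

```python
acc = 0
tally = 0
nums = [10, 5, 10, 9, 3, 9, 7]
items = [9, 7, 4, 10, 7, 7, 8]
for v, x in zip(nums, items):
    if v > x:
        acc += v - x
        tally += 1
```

Let's trace through this code step by step.

Initialize: acc = 0
Initialize: tally = 0
Initialize: nums = [10, 5, 10, 9, 3, 9, 7]
Initialize: items = [9, 7, 4, 10, 7, 7, 8]
Entering loop: for v, x in zip(nums, items):

After execution: acc = 9
9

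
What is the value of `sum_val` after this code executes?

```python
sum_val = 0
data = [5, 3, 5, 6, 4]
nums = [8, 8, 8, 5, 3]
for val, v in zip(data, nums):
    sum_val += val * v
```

Let's trace through this code step by step.

Initialize: sum_val = 0
Initialize: data = [5, 3, 5, 6, 4]
Initialize: nums = [8, 8, 8, 5, 3]
Entering loop: for val, v in zip(data, nums):

After execution: sum_val = 146
146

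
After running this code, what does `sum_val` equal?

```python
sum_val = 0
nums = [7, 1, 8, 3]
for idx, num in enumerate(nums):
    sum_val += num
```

Let's trace through this code step by step.

Initialize: sum_val = 0
Initialize: nums = [7, 1, 8, 3]
Entering loop: for idx, num in enumerate(nums):

After execution: sum_val = 19
19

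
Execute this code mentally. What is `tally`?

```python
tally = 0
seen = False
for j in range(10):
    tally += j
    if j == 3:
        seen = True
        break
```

Let's trace through this code step by step.

Initialize: tally = 0
Initialize: seen = False
Entering loop: for j in range(10):

After execution: tally = 6
6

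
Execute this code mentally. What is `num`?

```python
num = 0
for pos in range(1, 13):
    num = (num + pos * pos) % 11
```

Let's trace through this code step by step.

Initialize: num = 0
Entering loop: for pos in range(1, 13):

After execution: num = 1
1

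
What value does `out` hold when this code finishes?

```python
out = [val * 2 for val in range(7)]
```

Let's trace through this code step by step.

Initialize: out = [val * 2 for val in range(7)]

After execution: out = [0, 2, 4, 6, 8, 10, 12]
[0, 2, 4, 6, 8, 10, 12]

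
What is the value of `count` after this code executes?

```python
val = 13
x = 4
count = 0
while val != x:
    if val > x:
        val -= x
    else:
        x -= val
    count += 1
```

Let's trace through this code step by step.

Initialize: val = 13
Initialize: x = 4
Initialize: count = 0
Entering loop: while val != x:

After execution: count = 6
6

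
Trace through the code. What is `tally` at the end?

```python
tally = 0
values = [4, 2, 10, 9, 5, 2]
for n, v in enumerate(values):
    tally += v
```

Let's trace through this code step by step.

Initialize: tally = 0
Initialize: values = [4, 2, 10, 9, 5, 2]
Entering loop: for n, v in enumerate(values):

After execution: tally = 32
32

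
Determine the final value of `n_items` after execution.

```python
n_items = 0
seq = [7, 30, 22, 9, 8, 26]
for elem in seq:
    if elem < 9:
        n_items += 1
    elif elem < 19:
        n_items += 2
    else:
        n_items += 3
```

Let's trace through this code step by step.

Initialize: n_items = 0
Initialize: seq = [7, 30, 22, 9, 8, 26]
Entering loop: for elem in seq:

After execution: n_items = 13
13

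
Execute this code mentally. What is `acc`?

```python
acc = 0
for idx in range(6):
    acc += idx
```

Let's trace through this code step by step.

Initialize: acc = 0
Entering loop: for idx in range(6):

After execution: acc = 15
15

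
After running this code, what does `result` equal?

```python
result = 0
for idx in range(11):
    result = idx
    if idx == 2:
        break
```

Let's trace through this code step by step.

Initialize: result = 0
Entering loop: for idx in range(11):

After execution: result = 2
2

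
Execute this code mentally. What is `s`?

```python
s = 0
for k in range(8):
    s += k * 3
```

Let's trace through this code step by step.

Initialize: s = 0
Entering loop: for k in range(8):

After execution: s = 84
84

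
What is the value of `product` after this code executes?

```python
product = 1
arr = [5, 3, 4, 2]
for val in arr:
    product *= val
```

Let's trace through this code step by step.

Initialize: product = 1
Initialize: arr = [5, 3, 4, 2]
Entering loop: for val in arr:

After execution: product = 120
120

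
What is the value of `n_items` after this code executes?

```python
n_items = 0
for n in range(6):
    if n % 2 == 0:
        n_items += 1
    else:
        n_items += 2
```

Let's trace through this code step by step.

Initialize: n_items = 0
Entering loop: for n in range(6):

After execution: n_items = 9
9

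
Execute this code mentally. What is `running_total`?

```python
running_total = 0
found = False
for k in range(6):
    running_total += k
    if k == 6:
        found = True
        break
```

Let's trace through this code step by step.

Initialize: running_total = 0
Initialize: found = False
Entering loop: for k in range(6):

After execution: running_total = 15
15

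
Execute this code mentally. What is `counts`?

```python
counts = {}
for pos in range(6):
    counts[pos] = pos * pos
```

Let's trace through this code step by step.

Initialize: counts = {}
Entering loop: for pos in range(6):

After execution: counts = {0: 0, 1: 1, 2: 4, 3: 9, 4: 16, 5: 25}
{0: 0, 1: 1, 2: 4, 3: 9, 4: 16, 5: 25}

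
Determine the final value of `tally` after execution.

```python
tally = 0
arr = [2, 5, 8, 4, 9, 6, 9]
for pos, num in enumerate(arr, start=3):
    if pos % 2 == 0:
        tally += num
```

Let's trace through this code step by step.

Initialize: tally = 0
Initialize: arr = [2, 5, 8, 4, 9, 6, 9]
Entering loop: for pos, num in enumerate(arr, start=3):

After execution: tally = 15
15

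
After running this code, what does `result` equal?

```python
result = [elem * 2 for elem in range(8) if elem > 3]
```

Let's trace through this code step by step.

Initialize: result = [elem * 2 for elem in range(8) if elem > 3]

After execution: result = [8, 10, 12, 14]
[8, 10, 12, 14]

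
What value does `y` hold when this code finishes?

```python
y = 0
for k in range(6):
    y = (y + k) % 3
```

Let's trace through this code step by step.

Initialize: y = 0
Entering loop: for k in range(6):

After execution: y = 0
0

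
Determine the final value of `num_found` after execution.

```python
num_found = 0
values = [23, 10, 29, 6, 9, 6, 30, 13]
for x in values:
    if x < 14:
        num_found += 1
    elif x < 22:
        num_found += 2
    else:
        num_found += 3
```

Let's trace through this code step by step.

Initialize: num_found = 0
Initialize: values = [23, 10, 29, 6, 9, 6, 30, 13]
Entering loop: for x in values:

After execution: num_found = 14
14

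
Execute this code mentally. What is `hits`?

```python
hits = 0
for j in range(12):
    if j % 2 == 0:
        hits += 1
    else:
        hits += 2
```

Let's trace through this code step by step.

Initialize: hits = 0
Entering loop: for j in range(12):

After execution: hits = 18
18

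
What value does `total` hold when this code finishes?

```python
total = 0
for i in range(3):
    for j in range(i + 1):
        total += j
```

Let's trace through this code step by step.

Initialize: total = 0
Entering loop: for i in range(3):

After execution: total = 4
4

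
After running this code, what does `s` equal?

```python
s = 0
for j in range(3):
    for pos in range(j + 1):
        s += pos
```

Let's trace through this code step by step.

Initialize: s = 0
Entering loop: for j in range(3):

After execution: s = 4
4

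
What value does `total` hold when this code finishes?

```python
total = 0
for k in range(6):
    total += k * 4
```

Let's trace through this code step by step.

Initialize: total = 0
Entering loop: for k in range(6):

After execution: total = 60
60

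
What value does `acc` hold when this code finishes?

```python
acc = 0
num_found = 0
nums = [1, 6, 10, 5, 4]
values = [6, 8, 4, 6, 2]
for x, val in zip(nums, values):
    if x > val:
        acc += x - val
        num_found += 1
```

Let's trace through this code step by step.

Initialize: acc = 0
Initialize: num_found = 0
Initialize: nums = [1, 6, 10, 5, 4]
Initialize: values = [6, 8, 4, 6, 2]
Entering loop: for x, val in zip(nums, values):

After execution: acc = 8
8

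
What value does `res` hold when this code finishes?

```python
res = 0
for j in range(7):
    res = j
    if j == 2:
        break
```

Let's trace through this code step by step.

Initialize: res = 0
Entering loop: for j in range(7):

After execution: res = 2
2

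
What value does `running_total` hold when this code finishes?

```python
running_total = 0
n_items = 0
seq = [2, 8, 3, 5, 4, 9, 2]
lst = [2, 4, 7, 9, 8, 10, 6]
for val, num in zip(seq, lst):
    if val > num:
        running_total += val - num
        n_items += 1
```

Let's trace through this code step by step.

Initialize: running_total = 0
Initialize: n_items = 0
Initialize: seq = [2, 8, 3, 5, 4, 9, 2]
Initialize: lst = [2, 4, 7, 9, 8, 10, 6]
Entering loop: for val, num in zip(seq, lst):

After execution: running_total = 4
4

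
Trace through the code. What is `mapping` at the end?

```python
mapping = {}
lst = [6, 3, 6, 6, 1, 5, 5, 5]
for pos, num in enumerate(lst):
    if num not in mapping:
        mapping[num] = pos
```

Let's trace through this code step by step.

Initialize: mapping = {}
Initialize: lst = [6, 3, 6, 6, 1, 5, 5, 5]
Entering loop: for pos, num in enumerate(lst):

After execution: mapping = {6: 0, 3: 1, 1: 4, 5: 5}
{6: 0, 3: 1, 1: 4, 5: 5}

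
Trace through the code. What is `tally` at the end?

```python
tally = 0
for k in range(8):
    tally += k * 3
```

Let's trace through this code step by step.

Initialize: tally = 0
Entering loop: for k in range(8):

After execution: tally = 84
84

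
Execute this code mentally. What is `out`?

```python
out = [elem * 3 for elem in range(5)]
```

Let's trace through this code step by step.

Initialize: out = [elem * 3 for elem in range(5)]

After execution: out = [0, 3, 6, 9, 12]
[0, 3, 6, 9, 12]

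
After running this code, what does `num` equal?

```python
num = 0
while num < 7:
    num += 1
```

Let's trace through this code step by step.

Initialize: num = 0
Entering loop: while num < 7:

After execution: num = 7
7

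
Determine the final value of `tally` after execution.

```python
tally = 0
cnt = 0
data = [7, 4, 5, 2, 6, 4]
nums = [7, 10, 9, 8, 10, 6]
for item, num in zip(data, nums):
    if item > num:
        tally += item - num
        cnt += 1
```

Let's trace through this code step by step.

Initialize: tally = 0
Initialize: cnt = 0
Initialize: data = [7, 4, 5, 2, 6, 4]
Initialize: nums = [7, 10, 9, 8, 10, 6]
Entering loop: for item, num in zip(data, nums):

After execution: tally = 0
0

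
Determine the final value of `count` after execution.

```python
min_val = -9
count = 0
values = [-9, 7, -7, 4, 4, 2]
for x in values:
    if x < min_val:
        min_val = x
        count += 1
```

Let's trace through this code step by step.

Initialize: min_val = -9
Initialize: count = 0
Initialize: values = [-9, 7, -7, 4, 4, 2]
Entering loop: for x in values:

After execution: count = 0
0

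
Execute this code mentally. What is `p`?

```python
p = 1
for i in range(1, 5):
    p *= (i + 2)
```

Let's trace through this code step by step.

Initialize: p = 1
Entering loop: for i in range(1, 5):

After execution: p = 360
360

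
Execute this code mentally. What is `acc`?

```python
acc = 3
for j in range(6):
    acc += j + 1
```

Let's trace through this code step by step.

Initialize: acc = 3
Entering loop: for j in range(6):

After execution: acc = 24
24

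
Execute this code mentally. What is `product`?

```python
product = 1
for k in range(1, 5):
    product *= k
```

Let's trace through this code step by step.

Initialize: product = 1
Entering loop: for k in range(1, 5):

After execution: product = 24
24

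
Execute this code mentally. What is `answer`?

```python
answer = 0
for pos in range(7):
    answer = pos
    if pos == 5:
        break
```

Let's trace through this code step by step.

Initialize: answer = 0
Entering loop: for pos in range(7):

After execution: answer = 5
5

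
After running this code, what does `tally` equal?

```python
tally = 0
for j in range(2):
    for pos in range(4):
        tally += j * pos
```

Let's trace through this code step by step.

Initialize: tally = 0
Entering loop: for j in range(2):

After execution: tally = 6
6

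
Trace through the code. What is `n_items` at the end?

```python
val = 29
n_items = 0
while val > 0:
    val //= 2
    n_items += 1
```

Let's trace through this code step by step.

Initialize: val = 29
Initialize: n_items = 0
Entering loop: while val > 0:

After execution: n_items = 5
5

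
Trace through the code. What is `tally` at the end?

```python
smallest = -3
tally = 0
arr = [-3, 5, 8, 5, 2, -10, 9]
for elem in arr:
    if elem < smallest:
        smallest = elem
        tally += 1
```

Let's trace through this code step by step.

Initialize: smallest = -3
Initialize: tally = 0
Initialize: arr = [-3, 5, 8, 5, 2, -10, 9]
Entering loop: for elem in arr:

After execution: tally = 1
1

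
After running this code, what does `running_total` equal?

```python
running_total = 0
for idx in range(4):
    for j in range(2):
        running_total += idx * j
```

Let's trace through this code step by step.

Initialize: running_total = 0
Entering loop: for idx in range(4):

After execution: running_total = 6
6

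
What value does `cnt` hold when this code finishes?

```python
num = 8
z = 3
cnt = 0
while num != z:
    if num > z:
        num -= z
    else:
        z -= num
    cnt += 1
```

Let's trace through this code step by step.

Initialize: num = 8
Initialize: z = 3
Initialize: cnt = 0
Entering loop: while num != z:

After execution: cnt = 4
4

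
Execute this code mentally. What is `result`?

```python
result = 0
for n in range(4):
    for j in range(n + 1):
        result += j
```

Let's trace through this code step by step.

Initialize: result = 0
Entering loop: for n in range(4):

After execution: result = 10
10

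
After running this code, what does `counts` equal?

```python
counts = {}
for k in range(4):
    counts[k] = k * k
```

Let's trace through this code step by step.

Initialize: counts = {}
Entering loop: for k in range(4):

After execution: counts = {0: 0, 1: 1, 2: 4, 3: 9}
{0: 0, 1: 1, 2: 4, 3: 9}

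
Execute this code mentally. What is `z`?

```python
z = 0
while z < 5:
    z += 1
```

Let's trace through this code step by step.

Initialize: z = 0
Entering loop: while z < 5:

After execution: z = 5
5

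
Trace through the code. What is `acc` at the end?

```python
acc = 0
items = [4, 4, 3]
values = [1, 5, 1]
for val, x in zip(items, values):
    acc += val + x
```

Let's trace through this code step by step.

Initialize: acc = 0
Initialize: items = [4, 4, 3]
Initialize: values = [1, 5, 1]
Entering loop: for val, x in zip(items, values):

After execution: acc = 18
18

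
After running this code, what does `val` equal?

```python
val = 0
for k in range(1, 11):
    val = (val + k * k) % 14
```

Let's trace through this code step by step.

Initialize: val = 0
Entering loop: for k in range(1, 11):

After execution: val = 7
7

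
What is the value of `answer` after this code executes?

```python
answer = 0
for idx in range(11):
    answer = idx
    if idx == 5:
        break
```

Let's trace through this code step by step.

Initialize: answer = 0
Entering loop: for idx in range(11):

After execution: answer = 5
5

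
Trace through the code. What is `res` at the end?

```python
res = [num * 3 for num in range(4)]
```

Let's trace through this code step by step.

Initialize: res = [num * 3 for num in range(4)]

After execution: res = [0, 3, 6, 9]
[0, 3, 6, 9]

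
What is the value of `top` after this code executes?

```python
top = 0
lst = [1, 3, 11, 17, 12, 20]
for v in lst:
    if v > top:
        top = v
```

Let's trace through this code step by step.

Initialize: top = 0
Initialize: lst = [1, 3, 11, 17, 12, 20]
Entering loop: for v in lst:

After execution: top = 20
20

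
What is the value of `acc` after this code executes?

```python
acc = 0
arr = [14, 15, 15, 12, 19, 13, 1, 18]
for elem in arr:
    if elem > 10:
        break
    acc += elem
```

Let's trace through this code step by step.

Initialize: acc = 0
Initialize: arr = [14, 15, 15, 12, 19, 13, 1, 18]
Entering loop: for elem in arr:

After execution: acc = 0
0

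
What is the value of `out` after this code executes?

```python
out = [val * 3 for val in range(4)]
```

Let's trace through this code step by step.

Initialize: out = [val * 3 for val in range(4)]

After execution: out = [0, 3, 6, 9]
[0, 3, 6, 9]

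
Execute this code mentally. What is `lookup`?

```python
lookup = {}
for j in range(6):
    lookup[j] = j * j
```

Let's trace through this code step by step.

Initialize: lookup = {}
Entering loop: for j in range(6):

After execution: lookup = {0: 0, 1: 1, 2: 4, 3: 9, 4: 16, 5: 25}
{0: 0, 1: 1, 2: 4, 3: 9, 4: 16, 5: 25}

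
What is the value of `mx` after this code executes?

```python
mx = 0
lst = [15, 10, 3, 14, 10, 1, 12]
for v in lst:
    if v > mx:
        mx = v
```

Let's trace through this code step by step.

Initialize: mx = 0
Initialize: lst = [15, 10, 3, 14, 10, 1, 12]
Entering loop: for v in lst:

After execution: mx = 15
15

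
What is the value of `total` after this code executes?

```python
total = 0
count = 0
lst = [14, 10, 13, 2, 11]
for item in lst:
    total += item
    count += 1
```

Let's trace through this code step by step.

Initialize: total = 0
Initialize: count = 0
Initialize: lst = [14, 10, 13, 2, 11]
Entering loop: for item in lst:

After execution: total = 50
50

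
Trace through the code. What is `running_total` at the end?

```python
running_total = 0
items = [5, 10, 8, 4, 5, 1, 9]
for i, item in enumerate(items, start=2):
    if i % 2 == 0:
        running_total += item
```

Let's trace through this code step by step.

Initialize: running_total = 0
Initialize: items = [5, 10, 8, 4, 5, 1, 9]
Entering loop: for i, item in enumerate(items, start=2):

After execution: running_total = 27
27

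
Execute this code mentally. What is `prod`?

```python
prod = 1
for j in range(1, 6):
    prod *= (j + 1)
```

Let's trace through this code step by step.

Initialize: prod = 1
Entering loop: for j in range(1, 6):

After execution: prod = 720
720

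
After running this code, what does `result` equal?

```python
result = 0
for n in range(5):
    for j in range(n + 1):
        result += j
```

Let's trace through this code step by step.

Initialize: result = 0
Entering loop: for n in range(5):

After execution: result = 20
20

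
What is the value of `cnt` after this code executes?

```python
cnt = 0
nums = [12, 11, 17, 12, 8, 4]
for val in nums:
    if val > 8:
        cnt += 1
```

Let's trace through this code step by step.

Initialize: cnt = 0
Initialize: nums = [12, 11, 17, 12, 8, 4]
Entering loop: for val in nums:

After execution: cnt = 4
4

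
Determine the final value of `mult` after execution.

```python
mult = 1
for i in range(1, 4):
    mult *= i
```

Let's trace through this code step by step.

Initialize: mult = 1
Entering loop: for i in range(1, 4):

After execution: mult = 6
6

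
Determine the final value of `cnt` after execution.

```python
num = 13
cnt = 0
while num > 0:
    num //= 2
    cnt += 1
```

Let's trace through this code step by step.

Initialize: num = 13
Initialize: cnt = 0
Entering loop: while num > 0:

After execution: cnt = 4
4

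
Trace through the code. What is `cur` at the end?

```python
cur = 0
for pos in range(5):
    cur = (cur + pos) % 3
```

Let's trace through this code step by step.

Initialize: cur = 0
Entering loop: for pos in range(5):

After execution: cur = 1
1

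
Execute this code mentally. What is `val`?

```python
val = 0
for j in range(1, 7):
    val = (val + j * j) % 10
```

Let's trace through this code step by step.

Initialize: val = 0
Entering loop: for j in range(1, 7):

After execution: val = 1
1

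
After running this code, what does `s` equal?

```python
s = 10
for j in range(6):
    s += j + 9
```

Let's trace through this code step by step.

Initialize: s = 10
Entering loop: for j in range(6):

After execution: s = 79
79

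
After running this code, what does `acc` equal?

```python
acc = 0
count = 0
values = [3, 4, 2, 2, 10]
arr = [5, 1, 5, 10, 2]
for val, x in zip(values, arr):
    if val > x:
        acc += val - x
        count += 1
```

Let's trace through this code step by step.

Initialize: acc = 0
Initialize: count = 0
Initialize: values = [3, 4, 2, 2, 10]
Initialize: arr = [5, 1, 5, 10, 2]
Entering loop: for val, x in zip(values, arr):

After execution: acc = 11
11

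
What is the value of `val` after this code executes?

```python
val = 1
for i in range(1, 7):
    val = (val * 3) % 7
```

Let's trace through this code step by step.

Initialize: val = 1
Entering loop: for i in range(1, 7):

After execution: val = 1
1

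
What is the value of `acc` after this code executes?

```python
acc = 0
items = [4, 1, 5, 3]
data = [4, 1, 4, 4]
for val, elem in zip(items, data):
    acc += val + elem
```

Let's trace through this code step by step.

Initialize: acc = 0
Initialize: items = [4, 1, 5, 3]
Initialize: data = [4, 1, 4, 4]
Entering loop: for val, elem in zip(items, data):

After execution: acc = 26
26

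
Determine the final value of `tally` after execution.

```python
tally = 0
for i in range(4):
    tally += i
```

Let's trace through this code step by step.

Initialize: tally = 0
Entering loop: for i in range(4):

After execution: tally = 6
6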